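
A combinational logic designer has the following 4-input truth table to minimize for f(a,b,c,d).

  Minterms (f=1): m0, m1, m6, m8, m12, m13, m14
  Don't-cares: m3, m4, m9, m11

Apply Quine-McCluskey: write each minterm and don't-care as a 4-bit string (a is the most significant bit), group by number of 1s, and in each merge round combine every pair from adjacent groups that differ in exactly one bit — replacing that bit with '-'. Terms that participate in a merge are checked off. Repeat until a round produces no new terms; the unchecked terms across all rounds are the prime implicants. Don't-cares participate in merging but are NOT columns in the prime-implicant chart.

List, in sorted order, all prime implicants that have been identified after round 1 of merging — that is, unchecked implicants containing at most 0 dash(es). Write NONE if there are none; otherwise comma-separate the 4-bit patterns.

NONE

size-2^0 implicants → 0000(✓)  0001(✓)  0011(✓)  0100(✓)  0110(✓)  1000(✓)  1001(✓)  1011(✓)  1100(✓)  1101(✓)  1110(✓)
size-2^1 implicants → -000(✓)  -001(✓)  -011(✓)  -100(✓)  -110(✓)  0-00(✓)  00-1(✓)  000-(✓)  01-0(✓)  1-00(✓)  1-01(✓)  10-1(✓)  100-(✓)  11-0(✓)  110-(✓)
size-2^2 implicants → --00  -0-1  -00-  -1-0  1-0-
Unchecked terms (primes): --00, -0-1, -00-, -1-0, 1-0-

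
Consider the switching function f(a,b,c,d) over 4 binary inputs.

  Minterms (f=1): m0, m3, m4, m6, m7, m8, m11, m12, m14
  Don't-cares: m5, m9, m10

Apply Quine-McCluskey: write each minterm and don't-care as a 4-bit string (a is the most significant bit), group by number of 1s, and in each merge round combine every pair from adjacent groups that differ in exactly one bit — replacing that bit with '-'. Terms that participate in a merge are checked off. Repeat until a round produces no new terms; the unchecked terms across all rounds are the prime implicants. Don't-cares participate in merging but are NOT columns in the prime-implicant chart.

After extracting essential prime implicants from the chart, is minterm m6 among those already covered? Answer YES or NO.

NO

Round 0: 0000✓ 0011✓ 0100✓ 0101✓ 0110✓ 0111✓ 1000✓ 1001✓ 1010✓ 1011✓ 1100✓ 1110✓
Round 1: -000✓ -011 -100✓ -110✓ 0-00✓ 0-11 01-0✓ 01-1✓ 010-✓ 011-✓ 1-00✓ 1-10✓ 10-0✓ 10-1✓ 100-✓ 101-✓ 11-0✓
Round 2: --00 -1-0 01-- 1--0 10--
PIs = {--00, -011, -1-0, 0-11, 01--, 1--0, 10--}
Coverage chart:
  m0: --00 ←essential
  m3: -011,0-11
  m4: --00,-1-0,01--
  m6: -1-0,01--
  m7: 0-11,01--
  m8: --00,1--0,10--
  m11: -011,10--
  m12: --00,-1-0,1--0
  m14: -1-0,1--0
Essential: --00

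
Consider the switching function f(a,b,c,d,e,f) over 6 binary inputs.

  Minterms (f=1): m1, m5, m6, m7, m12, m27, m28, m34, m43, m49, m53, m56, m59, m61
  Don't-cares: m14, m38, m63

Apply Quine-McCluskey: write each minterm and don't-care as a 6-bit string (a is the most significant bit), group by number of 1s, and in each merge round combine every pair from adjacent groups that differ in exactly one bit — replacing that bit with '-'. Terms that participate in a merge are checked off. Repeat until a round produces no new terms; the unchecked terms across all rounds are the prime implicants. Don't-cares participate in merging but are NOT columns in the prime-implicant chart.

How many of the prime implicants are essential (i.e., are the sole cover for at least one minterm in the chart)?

7

[col 0] 000001*, 000101*, 000110*, 000111*, 001100*, 001110*, 011011*, 011100*, 100010*, 100110*, 101011*, 110001*, 110101*, 111000, 111011*, 111101*, 111111*
[col 1] -00110, -11011, 0-1100, 00-110, 000-01, 0001-1, 00011-, 0011-0, 1-1011, 100-10, 11-101, 110-01, 111-11, 1111-1
Prime implicants: -00110, -11011, 0-1100, 00-110, 000-01, 0001-1, 00011-, 0011-0, 1-1011, 100-10, 11-101, 110-01, 111-11, 111000, 1111-1
PI chart (minterm → PIs covering it):
  1 | 000-01  (sole → essential)
  5 | 000-01,0001-1
  6 | -00110,00-110,00011-
  7 | 0001-1,00011-
  12 | 0-1100,0011-0
  27 | -11011  (sole → essential)
  28 | 0-1100  (sole → essential)
  34 | 100-10  (sole → essential)
  43 | 1-1011  (sole → essential)
  49 | 110-01  (sole → essential)
  53 | 11-101,110-01
  56 | 111000  (sole → essential)
  59 | -11011,1-1011,111-11
  61 | 11-101,1111-1
Essential prime implicants: -11011, 0-1100, 000-01, 1-1011, 100-10, 110-01, 111000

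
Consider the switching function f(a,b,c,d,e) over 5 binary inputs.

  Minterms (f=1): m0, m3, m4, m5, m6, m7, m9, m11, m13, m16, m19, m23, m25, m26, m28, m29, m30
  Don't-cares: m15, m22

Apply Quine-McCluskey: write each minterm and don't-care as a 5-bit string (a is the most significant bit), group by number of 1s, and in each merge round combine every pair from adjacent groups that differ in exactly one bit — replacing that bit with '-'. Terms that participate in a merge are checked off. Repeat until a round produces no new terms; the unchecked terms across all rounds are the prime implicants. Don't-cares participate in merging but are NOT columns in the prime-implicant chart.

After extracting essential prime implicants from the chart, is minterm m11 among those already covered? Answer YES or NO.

NO

size-2^0 implicants → 00000(✓)  00011(✓)  00100(✓)  00101(✓)  00110(✓)  00111(✓)  01001(✓)  01011(✓)  01101(✓)  01111(✓)  10000(✓)  10011(✓)  10110(✓)  10111(✓)  11001(✓)  11010(✓)  11100(✓)  11101(✓)  11110(✓)
size-2^1 implicants → -0000  -0011(✓)  -0110(✓)  -0111(✓)  -1001(✓)  -1101(✓)  0-011(✓)  0-101(✓)  0-111(✓)  00-00  00-11(✓)  001-0(✓)  001-1(✓)  0010-(✓)  0011-(✓)  01-01(✓)  01-11(✓)  010-1(✓)  011-1(✓)  1-110  10-11(✓)  1011-(✓)  11-01(✓)  11-10  111-0  1110-
size-2^2 implicants → -0-11  -011-  -1-01  0--11  0-1-1  001--  01--1
Unchecked terms (primes): -0-11, -0000, -011-, -1-01, 0--11, 0-1-1, 00-00, 001--, 01--1, 1-110, 11-10, 111-0, 1110-
Minterm coverage:
  m0 ⊆ -0000,00-00
  m3 ⊆ -0-11,0--11
  m4 ⊆ 00-00,001--
  m5 ⊆ 0-1-1,001--
  m6 ⊆ -011-,001--
  m7 ⊆ -0-11,-011-,0--11,0-1-1,001--
  m9 ⊆ -1-01,01--1
  m11 ⊆ 0--11,01--1
  m13 ⊆ -1-01,0-1-1,01--1
  m16 ⊆ -0000 [E]
  m19 ⊆ -0-11 [E]
  m23 ⊆ -0-11,-011-
  m25 ⊆ -1-01 [E]
  m26 ⊆ 11-10 [E]
  m28 ⊆ 111-0,1110-
  m29 ⊆ -1-01,1110-
  m30 ⊆ 1-110,11-10,111-0
E = {-0-11, -0000, -1-01, 11-10}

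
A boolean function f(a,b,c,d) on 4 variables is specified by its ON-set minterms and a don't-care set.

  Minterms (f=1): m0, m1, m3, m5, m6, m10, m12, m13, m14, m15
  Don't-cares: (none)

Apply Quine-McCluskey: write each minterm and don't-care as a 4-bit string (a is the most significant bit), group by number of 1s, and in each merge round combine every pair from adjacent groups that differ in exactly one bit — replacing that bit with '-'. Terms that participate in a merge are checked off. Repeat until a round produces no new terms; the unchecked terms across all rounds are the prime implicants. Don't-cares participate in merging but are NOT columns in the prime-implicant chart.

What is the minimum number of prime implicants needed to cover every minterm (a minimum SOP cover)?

Round 0: 0000✓ 0001✓ 0011✓ 0101✓ 0110✓ 1010✓ 1100✓ 1101✓ 1110✓ 1111✓
Round 1: -101 -110 0-01 00-1 000- 1-10 11-0✓ 11-1✓ 110-✓ 111-✓
Round 2: 11--
PIs = {-101, -110, 0-01, 00-1, 000-, 1-10, 11--}
Coverage chart:
  m0: 000- ←essential
  m1: 0-01,00-1,000-
  m3: 00-1 ←essential
  m5: -101,0-01
  m6: -110 ←essential
  m10: 1-10 ←essential
  m12: 11-- ←essential
  m13: -101,11--
  m14: -110,1-10,11--
  m15: 11-- ←essential
Essential: -110, 00-1, 000-, 1-10, 11--
Petrick residual → -101
Min cover (6 terms): bc'd + bcd' + a'b'd + a'b'c' + acd' + ab

6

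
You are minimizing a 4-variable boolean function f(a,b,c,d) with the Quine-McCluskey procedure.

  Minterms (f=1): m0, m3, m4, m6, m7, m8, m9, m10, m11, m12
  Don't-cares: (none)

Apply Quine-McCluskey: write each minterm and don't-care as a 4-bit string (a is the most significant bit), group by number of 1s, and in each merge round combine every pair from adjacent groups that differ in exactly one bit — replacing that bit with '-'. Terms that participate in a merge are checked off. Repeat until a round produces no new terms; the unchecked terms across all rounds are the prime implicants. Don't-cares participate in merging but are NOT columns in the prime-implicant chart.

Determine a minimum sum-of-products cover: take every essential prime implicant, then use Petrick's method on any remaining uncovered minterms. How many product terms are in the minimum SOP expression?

4

size-2^0 implicants → 0000(✓)  0011(✓)  0100(✓)  0110(✓)  0111(✓)  1000(✓)  1001(✓)  1010(✓)  1011(✓)  1100(✓)
size-2^1 implicants → -000(✓)  -011  -100(✓)  0-00(✓)  0-11  01-0  011-  1-00(✓)  10-0(✓)  10-1(✓)  100-(✓)  101-(✓)
size-2^2 implicants → --00  10--
Unchecked terms (primes): --00, -011, 0-11, 01-0, 011-, 10--
Minterm coverage:
  m0 ⊆ --00 [E]
  m3 ⊆ -011,0-11
  m4 ⊆ --00,01-0
  m6 ⊆ 01-0,011-
  m7 ⊆ 0-11,011-
  m8 ⊆ --00,10--
  m9 ⊆ 10-- [E]
  m10 ⊆ 10-- [E]
  m11 ⊆ -011,10--
  m12 ⊆ --00 [E]
E = {--00, 10--}
Petrick residual → -011, 011-
Cover = c'd' + b'cd + a'bc + ab'  |cover|=4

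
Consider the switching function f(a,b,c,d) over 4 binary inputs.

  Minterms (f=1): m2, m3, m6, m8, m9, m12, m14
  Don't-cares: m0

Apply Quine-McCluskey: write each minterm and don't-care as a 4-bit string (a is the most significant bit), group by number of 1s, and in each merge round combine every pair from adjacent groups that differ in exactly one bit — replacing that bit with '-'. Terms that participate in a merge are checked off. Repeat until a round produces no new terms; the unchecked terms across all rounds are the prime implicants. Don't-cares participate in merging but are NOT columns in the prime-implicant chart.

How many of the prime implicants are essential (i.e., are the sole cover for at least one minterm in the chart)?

[col 0] 0000*, 0010*, 0011*, 0110*, 1000*, 1001*, 1100*, 1110*
[col 1] -000, -110, 0-10, 00-0, 001-, 1-00, 100-, 11-0
Prime implicants: -000, -110, 0-10, 00-0, 001-, 1-00, 100-, 11-0
PI chart (minterm → PIs covering it):
  2 | 0-10,00-0,001-
  3 | 001-  (sole → essential)
  6 | -110,0-10
  8 | -000,1-00,100-
  9 | 100-  (sole → essential)
  12 | 1-00,11-0
  14 | -110,11-0
Essential prime implicants: 001-, 100-

2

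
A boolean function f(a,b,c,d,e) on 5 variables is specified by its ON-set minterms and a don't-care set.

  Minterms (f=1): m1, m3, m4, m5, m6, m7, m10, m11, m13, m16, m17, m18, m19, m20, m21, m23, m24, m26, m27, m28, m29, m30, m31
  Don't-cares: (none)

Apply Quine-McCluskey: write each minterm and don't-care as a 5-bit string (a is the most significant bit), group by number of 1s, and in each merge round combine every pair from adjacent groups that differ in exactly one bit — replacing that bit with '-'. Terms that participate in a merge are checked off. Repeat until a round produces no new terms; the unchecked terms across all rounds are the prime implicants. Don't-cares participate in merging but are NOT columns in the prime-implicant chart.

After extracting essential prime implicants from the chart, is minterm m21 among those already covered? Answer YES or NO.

[col 0] 00001*, 00011*, 00100*, 00101*, 00110*, 00111*, 01010*, 01011*, 01101*, 10000*, 10001*, 10010*, 10011*, 10100*, 10101*, 10111*, 11000*, 11010*, 11011*, 11100*, 11101*, 11110*, 11111*
[col 1] -0001*, -0011*, -0100*, -0101*, -0111*, -1010*, -1011*, -1101*, 0-011*, 0-101*, 00-01*, 00-11*, 000-1*, 001-0*, 001-1*, 0010-*, 0011-*, 0101-*, 1-000*, 1-010*, 1-011*, 1-100*, 1-101*, 1-111*, 10-00*, 10-01*, 10-11*, 100-0*, 100-1*, 1000-*, 1001-*, 101-1*, 1010-*, 11-00*, 11-10*, 11-11*, 110-0*, 1101-*, 111-0*, 111-1*, 1110-*, 1111-*
[col 2] --011, --101, -0-01*, -0-11*, -00-1*, -01-1*, -010-, -101-, 00--1*, 001--, 1--00, 1--11, 1-0-0, 1-01-, 1-1-1, 1-10-, 10--1*, 10-0-, 100--, 11--0, 11-1-, 111--
[col 3] -0--1
Prime implicants: --011, --101, -0--1, -010-, -101-, 001--, 1--00, 1--11, 1-0-0, 1-01-, 1-1-1, 1-10-, 10-0-, 100--, 11--0, 11-1-, 111--
PI chart (minterm → PIs covering it):
  1 | -0--1  (sole → essential)
  3 | --011,-0--1
  4 | -010-,001--
  5 | --101,-0--1,-010-,001--
  6 | 001--  (sole → essential)
  7 | -0--1,001--
  10 | -101-  (sole → essential)
  11 | --011,-101-
  13 | --101  (sole → essential)
  16 | 1--00,1-0-0,10-0-,100--
  17 | -0--1,10-0-,100--
  18 | 1-0-0,1-01-,100--
  19 | --011,-0--1,1--11,1-01-,100--
  20 | -010-,1--00,1-10-,10-0-
  21 | --101,-0--1,-010-,1-1-1,1-10-,10-0-
  23 | -0--1,1--11,1-1-1
  24 | 1--00,1-0-0,11--0
  26 | -101-,1-0-0,1-01-,11--0,11-1-
  27 | --011,-101-,1--11,1-01-,11-1-
  28 | 1--00,1-10-,11--0,111--
  29 | --101,1-1-1,1-10-,111--
  30 | 11--0,11-1-,111--
  31 | 1--11,1-1-1,11-1-,111--
Essential prime implicants: --101, -0--1, -101-, 001--

YES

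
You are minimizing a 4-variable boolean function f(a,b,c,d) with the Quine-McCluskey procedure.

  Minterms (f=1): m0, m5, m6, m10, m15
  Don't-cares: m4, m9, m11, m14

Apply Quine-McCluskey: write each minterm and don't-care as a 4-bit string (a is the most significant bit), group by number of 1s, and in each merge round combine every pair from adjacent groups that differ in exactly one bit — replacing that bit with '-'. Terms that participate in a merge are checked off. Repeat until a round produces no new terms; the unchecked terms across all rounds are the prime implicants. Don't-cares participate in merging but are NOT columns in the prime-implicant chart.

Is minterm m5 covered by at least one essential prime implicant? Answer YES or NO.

YES

Round 0: 0000✓ 0100✓ 0101✓ 0110✓ 1001✓ 1010✓ 1011✓ 1110✓ 1111✓
Round 1: -110 0-00 01-0 010- 1-10✓ 1-11✓ 10-1 101-✓ 111-✓
Round 2: 1-1-
PIs = {-110, 0-00, 01-0, 010-, 1-1-, 10-1}
Coverage chart:
  m0: 0-00 ←essential
  m5: 010- ←essential
  m6: -110,01-0
  m10: 1-1- ←essential
  m15: 1-1- ←essential
Essential: 0-00, 010-, 1-1-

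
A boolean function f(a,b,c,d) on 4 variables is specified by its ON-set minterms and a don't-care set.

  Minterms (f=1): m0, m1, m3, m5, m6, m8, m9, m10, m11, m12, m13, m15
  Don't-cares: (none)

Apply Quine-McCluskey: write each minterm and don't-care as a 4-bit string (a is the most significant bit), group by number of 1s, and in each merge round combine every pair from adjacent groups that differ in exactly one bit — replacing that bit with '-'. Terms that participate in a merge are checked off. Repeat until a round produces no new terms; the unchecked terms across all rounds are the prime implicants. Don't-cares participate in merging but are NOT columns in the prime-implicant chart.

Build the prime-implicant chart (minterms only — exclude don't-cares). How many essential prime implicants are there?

7

size-2^0 implicants → 0000(✓)  0001(✓)  0011(✓)  0101(✓)  0110  1000(✓)  1001(✓)  1010(✓)  1011(✓)  1100(✓)  1101(✓)  1111(✓)
size-2^1 implicants → -000(✓)  -001(✓)  -011(✓)  -101(✓)  0-01(✓)  00-1(✓)  000-(✓)  1-00(✓)  1-01(✓)  1-11(✓)  10-0(✓)  10-1(✓)  100-(✓)  101-(✓)  11-1(✓)  110-(✓)
size-2^2 implicants → --01  -0-1  -00-  1--1  1-0-  10--
Unchecked terms (primes): --01, -0-1, -00-, 0110, 1--1, 1-0-, 10--
Minterm coverage:
  m0 ⊆ -00- [E]
  m1 ⊆ --01,-0-1,-00-
  m3 ⊆ -0-1 [E]
  m5 ⊆ --01 [E]
  m6 ⊆ 0110 [E]
  m8 ⊆ -00-,1-0-,10--
  m9 ⊆ --01,-0-1,-00-,1--1,1-0-,10--
  m10 ⊆ 10-- [E]
  m11 ⊆ -0-1,1--1,10--
  m12 ⊆ 1-0- [E]
  m13 ⊆ --01,1--1,1-0-
  m15 ⊆ 1--1 [E]
E = {--01, -0-1, -00-, 0110, 1--1, 1-0-, 10--}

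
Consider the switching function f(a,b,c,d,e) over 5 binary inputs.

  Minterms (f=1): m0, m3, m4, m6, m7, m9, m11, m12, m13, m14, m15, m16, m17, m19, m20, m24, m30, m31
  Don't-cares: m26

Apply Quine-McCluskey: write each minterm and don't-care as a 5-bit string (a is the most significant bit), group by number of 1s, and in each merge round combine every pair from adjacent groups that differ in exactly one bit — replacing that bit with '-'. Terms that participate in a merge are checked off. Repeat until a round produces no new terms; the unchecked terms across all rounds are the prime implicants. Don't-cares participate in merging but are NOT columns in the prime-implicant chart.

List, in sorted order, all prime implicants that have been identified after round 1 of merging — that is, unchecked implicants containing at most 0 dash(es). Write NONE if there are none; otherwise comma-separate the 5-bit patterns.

Round 0: 00000✓ 00011✓ 00100✓ 00110✓ 00111✓ 01001✓ 01011✓ 01100✓ 01101✓ 01110✓ 01111✓ 10000✓ 10001✓ 10011✓ 10100✓ 11000✓ 11010✓ 11110✓ 11111✓
Round 1: -0000✓ -0011 -0100✓ -1110✓ -1111✓ 0-011✓ 0-100✓ 0-110✓ 0-111✓ 00-00✓ 00-11✓ 001-0✓ 0011-✓ 01-01✓ 01-11✓ 010-1✓ 011-0✓ 011-1✓ 0110-✓ 0111-✓ 1-000 10-00✓ 100-1 1000- 11-10 110-0 1111-✓
Round 2: -0-00 -111- 0--11 0-1-0 0-11- 01--1 011--
PIs = {-0-00, -0011, -111-, 0--11, 0-1-0, 0-11-, 01--1, 011--, 1-000, 100-1, 1000-, 11-10, 110-0}

NONE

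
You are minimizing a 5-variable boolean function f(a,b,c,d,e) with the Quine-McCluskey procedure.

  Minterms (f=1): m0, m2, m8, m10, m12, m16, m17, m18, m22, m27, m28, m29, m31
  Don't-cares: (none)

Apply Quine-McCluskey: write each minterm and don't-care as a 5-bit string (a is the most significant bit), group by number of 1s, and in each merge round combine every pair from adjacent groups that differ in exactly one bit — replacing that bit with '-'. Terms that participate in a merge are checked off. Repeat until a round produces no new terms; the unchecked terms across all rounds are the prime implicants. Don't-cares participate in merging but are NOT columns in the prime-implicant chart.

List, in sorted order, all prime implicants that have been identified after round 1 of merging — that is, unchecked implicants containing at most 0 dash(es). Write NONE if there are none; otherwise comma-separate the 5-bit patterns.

NONE

Round 0: 00000✓ 00010✓ 01000✓ 01010✓ 01100✓ 10000✓ 10001✓ 10010✓ 10110✓ 11011✓ 11100✓ 11101✓ 11111✓
Round 1: -0000✓ -0010✓ -1100 0-000✓ 0-010✓ 000-0✓ 01-00 010-0✓ 10-10 100-0✓ 1000- 11-11 111-1 1110-
Round 2: -00-0 0-0-0
PIs = {-00-0, -1100, 0-0-0, 01-00, 10-10, 1000-, 11-11, 111-1, 1110-}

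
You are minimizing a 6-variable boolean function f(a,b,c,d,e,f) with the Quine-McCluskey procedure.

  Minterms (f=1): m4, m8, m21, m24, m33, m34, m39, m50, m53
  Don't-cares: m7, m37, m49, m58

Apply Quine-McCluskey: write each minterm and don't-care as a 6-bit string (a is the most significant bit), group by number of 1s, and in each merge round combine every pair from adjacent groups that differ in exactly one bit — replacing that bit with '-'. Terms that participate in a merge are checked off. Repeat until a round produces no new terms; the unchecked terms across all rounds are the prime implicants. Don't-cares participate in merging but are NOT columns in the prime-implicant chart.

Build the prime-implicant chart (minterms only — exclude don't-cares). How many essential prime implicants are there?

[col 0] 000100, 000111*, 001000*, 010101*, 011000*, 100001*, 100010*, 100101*, 100111*, 110001*, 110010*, 110101*, 111010*
[col 1] -00111, -10101, 0-1000, 1-0001*, 1-0010, 1-0101*, 100-01*, 1001-1, 11-010, 110-01*
[col 2] 1-0-01
Prime implicants: -00111, -10101, 0-1000, 000100, 1-0-01, 1-0010, 1001-1, 11-010
PI chart (minterm → PIs covering it):
  4 | 000100  (sole → essential)
  8 | 0-1000  (sole → essential)
  21 | -10101  (sole → essential)
  24 | 0-1000  (sole → essential)
  33 | 1-0-01  (sole → essential)
  34 | 1-0010  (sole → essential)
  39 | -00111,1001-1
  50 | 1-0010,11-010
  53 | -10101,1-0-01
Essential prime implicants: -10101, 0-1000, 000100, 1-0-01, 1-0010

5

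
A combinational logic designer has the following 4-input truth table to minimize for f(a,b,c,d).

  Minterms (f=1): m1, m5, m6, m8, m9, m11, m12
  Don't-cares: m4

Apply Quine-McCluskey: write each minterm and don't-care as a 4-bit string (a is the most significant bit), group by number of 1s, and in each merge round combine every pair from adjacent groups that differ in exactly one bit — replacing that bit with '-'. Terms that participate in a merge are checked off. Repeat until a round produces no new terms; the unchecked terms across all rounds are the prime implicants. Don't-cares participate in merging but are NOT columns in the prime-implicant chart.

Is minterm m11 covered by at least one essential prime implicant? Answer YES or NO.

YES

[col 0] 0001*, 0100*, 0101*, 0110*, 1000*, 1001*, 1011*, 1100*
[col 1] -001, -100, 0-01, 01-0, 010-, 1-00, 10-1, 100-
Prime implicants: -001, -100, 0-01, 01-0, 010-, 1-00, 10-1, 100-
PI chart (minterm → PIs covering it):
  1 | -001,0-01
  5 | 0-01,010-
  6 | 01-0  (sole → essential)
  8 | 1-00,100-
  9 | -001,10-1,100-
  11 | 10-1  (sole → essential)
  12 | -100,1-00
Essential prime implicants: 01-0, 10-1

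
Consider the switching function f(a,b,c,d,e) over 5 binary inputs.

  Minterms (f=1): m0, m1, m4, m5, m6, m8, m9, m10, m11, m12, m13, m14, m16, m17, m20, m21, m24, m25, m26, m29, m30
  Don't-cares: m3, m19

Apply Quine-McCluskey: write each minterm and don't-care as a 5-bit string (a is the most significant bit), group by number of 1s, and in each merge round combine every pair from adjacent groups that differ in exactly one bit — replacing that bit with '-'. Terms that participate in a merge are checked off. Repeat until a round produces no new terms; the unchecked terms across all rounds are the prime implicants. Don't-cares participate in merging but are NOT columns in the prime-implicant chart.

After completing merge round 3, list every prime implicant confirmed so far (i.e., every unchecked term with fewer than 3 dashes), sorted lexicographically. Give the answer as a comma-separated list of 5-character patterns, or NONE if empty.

Round 0: 00000✓ 00001✓ 00011✓ 00100✓ 00101✓ 00110✓ 01000✓ 01001✓ 01010✓ 01011✓ 01100✓ 01101✓ 01110✓ 10000✓ 10001✓ 10011✓ 10100✓ 10101✓ 11000✓ 11001✓ 11010✓ 11101✓ 11110✓
Round 1: -0000✓ -0001✓ -0011✓ -0100✓ -0101✓ -1000✓ -1001✓ -1010✓ -1101✓ -1110✓ 0-000✓ 0-001✓ 0-011✓ 0-100✓ 0-101✓ 0-110✓ 00-00✓ 00-01✓ 000-1✓ 0000-✓ 001-0✓ 0010-✓ 01-00✓ 01-01✓ 01-10✓ 010-0✓ 010-1✓ 0100-✓ 0101-✓ 011-0✓ 0110-✓ 1-000✓ 1-001✓ 1-101✓ 10-00✓ 10-01✓ 100-1✓ 1000-✓ 1010-✓ 11-01✓ 11-10✓ 110-0✓ 1100-✓
Round 2: --000✓ --001✓ --101✓ -0-00✓ -0-01✓ -00-1 -000-✓ -010-✓ -1-01✓ -1-10 -10-0 -100-✓ 0--00✓ 0--01✓ 0-0-1 0-00-✓ 0-1-0 0-10-✓ 00-0-✓ 01--0 01-0-✓ 010-- 1--01✓ 1-00-✓ 10-0-✓
Round 3: ---01 --00- -0-0- 0--0-
PIs = {---01, --00-, -0-0-, -00-1, -1-10, -10-0, 0--0-, 0-0-1, 0-1-0, 01--0, 010--}

-00-1, -1-10, -10-0, 0-0-1, 0-1-0, 01--0, 010--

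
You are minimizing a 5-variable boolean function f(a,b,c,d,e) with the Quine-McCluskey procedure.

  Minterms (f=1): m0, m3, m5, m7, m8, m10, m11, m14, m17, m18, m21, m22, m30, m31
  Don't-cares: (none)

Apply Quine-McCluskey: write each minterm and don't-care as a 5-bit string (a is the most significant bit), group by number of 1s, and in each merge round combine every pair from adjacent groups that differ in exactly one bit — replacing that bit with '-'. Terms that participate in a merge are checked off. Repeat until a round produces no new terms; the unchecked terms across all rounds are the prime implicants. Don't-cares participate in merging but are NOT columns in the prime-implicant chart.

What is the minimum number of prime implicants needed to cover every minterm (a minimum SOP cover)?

7

Round 0: 00000✓ 00011✓ 00101✓ 00111✓ 01000✓ 01010✓ 01011✓ 01110✓ 10001✓ 10010✓ 10101✓ 10110✓ 11110✓ 11111✓
Round 1: -0101 -1110 0-000 0-011 00-11 001-1 01-10 010-0 0101- 1-110 10-01 10-10 1111-
PIs = {-0101, -1110, 0-000, 0-011, 00-11, 001-1, 01-10, 010-0, 0101-, 1-110, 10-01, 10-10, 1111-}
Coverage chart:
  m0: 0-000 ←essential
  m3: 0-011,00-11
  m5: -0101,001-1
  m7: 00-11,001-1
  m8: 0-000,010-0
  m10: 01-10,010-0,0101-
  m11: 0-011,0101-
  m14: -1110,01-10
  m17: 10-01 ←essential
  m18: 10-10 ←essential
  m21: -0101,10-01
  m22: 1-110,10-10
  m30: -1110,1-110,1111-
  m31: 1111- ←essential
Essential: 0-000, 10-01, 10-10, 1111-
Petrick residual → 0-011, 001-1, 01-10
Min cover (7 terms): a'c'd'e' + a'c'de + a'b'ce + a'bde' + ab'd'e + ab'de' + abcd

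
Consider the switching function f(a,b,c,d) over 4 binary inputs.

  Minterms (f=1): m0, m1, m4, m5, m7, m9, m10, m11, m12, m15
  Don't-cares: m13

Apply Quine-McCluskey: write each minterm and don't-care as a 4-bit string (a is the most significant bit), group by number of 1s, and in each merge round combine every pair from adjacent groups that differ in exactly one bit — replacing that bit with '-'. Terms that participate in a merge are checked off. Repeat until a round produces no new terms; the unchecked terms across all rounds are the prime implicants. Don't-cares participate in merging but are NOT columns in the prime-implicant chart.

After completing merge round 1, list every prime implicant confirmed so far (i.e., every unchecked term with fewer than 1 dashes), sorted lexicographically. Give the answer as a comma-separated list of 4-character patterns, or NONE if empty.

size-2^0 implicants → 0000(✓)  0001(✓)  0100(✓)  0101(✓)  0111(✓)  1001(✓)  1010(✓)  1011(✓)  1100(✓)  1101(✓)  1111(✓)
size-2^1 implicants → -001(✓)  -100(✓)  -101(✓)  -111(✓)  0-00(✓)  0-01(✓)  000-(✓)  01-1(✓)  010-(✓)  1-01(✓)  1-11(✓)  10-1(✓)  101-  11-1(✓)  110-(✓)
size-2^2 implicants → --01  -1-1  -10-  0-0-  1--1
Unchecked terms (primes): --01, -1-1, -10-, 0-0-, 1--1, 101-

NONE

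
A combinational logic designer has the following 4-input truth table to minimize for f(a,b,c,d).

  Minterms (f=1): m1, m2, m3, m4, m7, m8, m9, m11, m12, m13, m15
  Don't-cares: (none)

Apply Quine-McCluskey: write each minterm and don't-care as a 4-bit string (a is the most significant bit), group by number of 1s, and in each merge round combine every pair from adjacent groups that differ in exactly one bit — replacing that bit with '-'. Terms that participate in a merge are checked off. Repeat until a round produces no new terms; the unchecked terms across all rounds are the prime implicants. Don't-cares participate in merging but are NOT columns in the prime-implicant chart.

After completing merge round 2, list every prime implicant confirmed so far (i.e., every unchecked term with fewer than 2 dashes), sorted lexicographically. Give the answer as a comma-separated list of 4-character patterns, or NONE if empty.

-100, 001-

[col 0] 0001*, 0010*, 0011*, 0100*, 0111*, 1000*, 1001*, 1011*, 1100*, 1101*, 1111*
[col 1] -001*, -011*, -100, -111*, 0-11*, 00-1*, 001-, 1-00*, 1-01*, 1-11*, 10-1*, 100-*, 11-1*, 110-*
[col 2] --11, -0-1, 1--1, 1-0-
Prime implicants: --11, -0-1, -100, 001-, 1--1, 1-0-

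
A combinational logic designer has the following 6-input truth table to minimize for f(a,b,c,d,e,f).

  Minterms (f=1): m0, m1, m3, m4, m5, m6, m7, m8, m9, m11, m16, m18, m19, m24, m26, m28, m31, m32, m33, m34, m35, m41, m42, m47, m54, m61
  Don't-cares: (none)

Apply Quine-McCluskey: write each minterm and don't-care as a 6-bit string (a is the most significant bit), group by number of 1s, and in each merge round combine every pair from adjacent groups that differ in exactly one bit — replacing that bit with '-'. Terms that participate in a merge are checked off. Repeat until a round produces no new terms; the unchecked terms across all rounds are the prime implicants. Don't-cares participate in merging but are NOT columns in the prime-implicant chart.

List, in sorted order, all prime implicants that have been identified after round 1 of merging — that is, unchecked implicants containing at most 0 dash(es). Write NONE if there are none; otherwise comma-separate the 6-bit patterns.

[col 0] 000000*, 000001*, 000011*, 000100*, 000101*, 000110*, 000111*, 001000*, 001001*, 001011*, 010000*, 010010*, 010011*, 011000*, 011010*, 011100*, 011111, 100000*, 100001*, 100010*, 100011*, 101001*, 101010*, 101111, 110110, 111101
[col 1] -00000*, -00001*, -00011*, -01001*, 0-0000*, 0-0011, 0-1000*, 00-000*, 00-001*, 00-011*, 000-00*, 000-01*, 000-11*, 0000-1*, 00000-*, 0001-0*, 0001-1*, 00010-*, 00011-*, 0010-1*, 00100-*, 01-000*, 01-010*, 0100-0*, 01001-, 011-00, 0110-0*, 10-001*, 10-010, 1000-0*, 1000-1*, 10000-*, 10001-*
[col 2] -0-001, -000-1, -0000-, 0--000, 00-0-1, 00-00-, 000--1, 000-0-, 0001--, 01-0-0, 1000--
Prime implicants: -0-001, -000-1, -0000-, 0--000, 0-0011, 00-0-1, 00-00-, 000--1, 000-0-, 0001--, 01-0-0, 01001-, 011-00, 011111, 10-010, 1000--, 101111, 110110, 111101

011111, 101111, 110110, 111101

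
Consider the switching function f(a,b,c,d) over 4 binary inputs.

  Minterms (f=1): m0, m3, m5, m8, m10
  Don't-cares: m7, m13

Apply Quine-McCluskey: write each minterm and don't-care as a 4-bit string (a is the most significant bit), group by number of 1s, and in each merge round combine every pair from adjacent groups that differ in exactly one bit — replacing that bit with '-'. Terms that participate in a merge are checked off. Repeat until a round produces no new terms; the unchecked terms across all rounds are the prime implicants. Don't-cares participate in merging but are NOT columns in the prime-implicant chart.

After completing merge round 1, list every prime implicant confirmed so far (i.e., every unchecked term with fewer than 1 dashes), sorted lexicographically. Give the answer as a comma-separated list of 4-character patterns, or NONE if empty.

NONE

[col 0] 0000*, 0011*, 0101*, 0111*, 1000*, 1010*, 1101*
[col 1] -000, -101, 0-11, 01-1, 10-0
Prime implicants: -000, -101, 0-11, 01-1, 10-0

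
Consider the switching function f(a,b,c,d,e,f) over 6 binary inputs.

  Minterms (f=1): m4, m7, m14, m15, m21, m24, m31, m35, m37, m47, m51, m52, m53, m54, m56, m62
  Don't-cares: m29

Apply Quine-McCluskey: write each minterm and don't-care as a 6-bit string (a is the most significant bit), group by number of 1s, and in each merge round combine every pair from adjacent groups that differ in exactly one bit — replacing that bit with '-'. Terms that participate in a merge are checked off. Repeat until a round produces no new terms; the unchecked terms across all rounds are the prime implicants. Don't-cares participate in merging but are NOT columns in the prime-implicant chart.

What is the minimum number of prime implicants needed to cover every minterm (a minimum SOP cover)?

11

size-2^0 implicants → 000100  000111(✓)  001110(✓)  001111(✓)  010101(✓)  011000(✓)  011101(✓)  011111(✓)  100011(✓)  100101(✓)  101111(✓)  110011(✓)  110100(✓)  110101(✓)  110110(✓)  111000(✓)  111110(✓)
size-2^1 implicants → -01111  -10101  -11000  0-1111  00-111  00111-  01-101  0111-1  1-0011  1-0101  11-110  1101-0  11010-
Unchecked terms (primes): -01111, -10101, -11000, 0-1111, 00-111, 000100, 00111-, 01-101, 0111-1, 1-0011, 1-0101, 11-110, 1101-0, 11010-
Minterm coverage:
  m4 ⊆ 000100 [E]
  m7 ⊆ 00-111 [E]
  m14 ⊆ 00111- [E]
  m15 ⊆ -01111,0-1111,00-111,00111-
  m21 ⊆ -10101,01-101
  m24 ⊆ -11000 [E]
  m31 ⊆ 0-1111,0111-1
  m35 ⊆ 1-0011 [E]
  m37 ⊆ 1-0101 [E]
  m47 ⊆ -01111 [E]
  m51 ⊆ 1-0011 [E]
  m52 ⊆ 1101-0,11010-
  m53 ⊆ -10101,1-0101,11010-
  m54 ⊆ 11-110,1101-0
  m56 ⊆ -11000 [E]
  m62 ⊆ 11-110 [E]
E = {-01111, -11000, 00-111, 000100, 00111-, 1-0011, 1-0101, 11-110}
Petrick residual → -10101, 0-1111, 1101-0
Cover = b'cdef + bc'de'f + bcd'e'f' + a'cdef + a'b'def + a'b'c'de'f' + a'b'cde + ac'd'ef + ac'de'f + abdef' + abc'df'  |cover|=11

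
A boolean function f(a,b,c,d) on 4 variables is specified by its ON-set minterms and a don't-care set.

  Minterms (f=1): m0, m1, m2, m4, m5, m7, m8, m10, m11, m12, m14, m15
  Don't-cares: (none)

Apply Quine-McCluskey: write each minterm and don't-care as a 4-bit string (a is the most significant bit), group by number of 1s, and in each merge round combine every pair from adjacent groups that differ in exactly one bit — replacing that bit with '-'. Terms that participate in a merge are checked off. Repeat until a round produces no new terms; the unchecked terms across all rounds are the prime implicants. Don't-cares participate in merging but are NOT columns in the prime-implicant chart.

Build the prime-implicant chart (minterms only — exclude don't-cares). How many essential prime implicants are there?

Round 0: 0000✓ 0001✓ 0010✓ 0100✓ 0101✓ 0111✓ 1000✓ 1010✓ 1011✓ 1100✓ 1110✓ 1111✓
Round 1: -000✓ -010✓ -100✓ -111 0-00✓ 0-01✓ 00-0✓ 000-✓ 01-1 010-✓ 1-00✓ 1-10✓ 1-11✓ 10-0✓ 101-✓ 11-0✓ 111-✓
Round 2: --00 -0-0 0-0- 1--0 1-1-
PIs = {--00, -0-0, -111, 0-0-, 01-1, 1--0, 1-1-}
Coverage chart:
  m0: --00,-0-0,0-0-
  m1: 0-0- ←essential
  m2: -0-0 ←essential
  m4: --00,0-0-
  m5: 0-0-,01-1
  m7: -111,01-1
  m8: --00,-0-0,1--0
  m10: -0-0,1--0,1-1-
  m11: 1-1- ←essential
  m12: --00,1--0
  m14: 1--0,1-1-
  m15: -111,1-1-
Essential: -0-0, 0-0-, 1-1-

3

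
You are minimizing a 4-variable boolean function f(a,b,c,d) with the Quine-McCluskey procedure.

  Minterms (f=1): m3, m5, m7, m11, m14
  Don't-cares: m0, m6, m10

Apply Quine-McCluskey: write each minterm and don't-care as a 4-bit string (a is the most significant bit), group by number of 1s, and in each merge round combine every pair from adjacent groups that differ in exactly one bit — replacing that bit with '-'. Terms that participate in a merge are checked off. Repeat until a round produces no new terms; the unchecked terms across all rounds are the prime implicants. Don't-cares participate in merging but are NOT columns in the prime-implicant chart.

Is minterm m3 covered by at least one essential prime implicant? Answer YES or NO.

NO

[col 0] 0000, 0011*, 0101*, 0110*, 0111*, 1010*, 1011*, 1110*
[col 1] -011, -110, 0-11, 01-1, 011-, 1-10, 101-
Prime implicants: -011, -110, 0-11, 0000, 01-1, 011-, 1-10, 101-
PI chart (minterm → PIs covering it):
  3 | -011,0-11
  5 | 01-1  (sole → essential)
  7 | 0-11,01-1,011-
  11 | -011,101-
  14 | -110,1-10
Essential prime implicants: 01-1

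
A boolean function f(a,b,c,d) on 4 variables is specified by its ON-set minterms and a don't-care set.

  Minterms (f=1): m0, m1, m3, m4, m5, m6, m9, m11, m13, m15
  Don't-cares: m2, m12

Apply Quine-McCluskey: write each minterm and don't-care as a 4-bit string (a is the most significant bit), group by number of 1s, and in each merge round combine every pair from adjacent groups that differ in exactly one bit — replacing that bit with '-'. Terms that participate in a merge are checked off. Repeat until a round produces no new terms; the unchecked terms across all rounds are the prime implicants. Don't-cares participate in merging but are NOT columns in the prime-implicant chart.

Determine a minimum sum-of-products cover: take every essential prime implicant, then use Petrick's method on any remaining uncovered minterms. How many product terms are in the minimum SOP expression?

4

size-2^0 implicants → 0000(✓)  0001(✓)  0010(✓)  0011(✓)  0100(✓)  0101(✓)  0110(✓)  1001(✓)  1011(✓)  1100(✓)  1101(✓)  1111(✓)
size-2^1 implicants → -001(✓)  -011(✓)  -100(✓)  -101(✓)  0-00(✓)  0-01(✓)  0-10(✓)  00-0(✓)  00-1(✓)  000-(✓)  001-(✓)  01-0(✓)  010-(✓)  1-01(✓)  1-11(✓)  10-1(✓)  11-1(✓)  110-(✓)
size-2^2 implicants → --01  -0-1  -10-  0--0  0-0-  00--  1--1
Unchecked terms (primes): --01, -0-1, -10-, 0--0, 0-0-, 00--, 1--1
Minterm coverage:
  m0 ⊆ 0--0,0-0-,00--
  m1 ⊆ --01,-0-1,0-0-,00--
  m3 ⊆ -0-1,00--
  m4 ⊆ -10-,0--0,0-0-
  m5 ⊆ --01,-10-,0-0-
  m6 ⊆ 0--0 [E]
  m9 ⊆ --01,-0-1,1--1
  m11 ⊆ -0-1,1--1
  m13 ⊆ --01,-10-,1--1
  m15 ⊆ 1--1 [E]
E = {0--0, 1--1}
Petrick residual → --01, -0-1
Cover = c'd + b'd + a'd' + ad  |cover|=4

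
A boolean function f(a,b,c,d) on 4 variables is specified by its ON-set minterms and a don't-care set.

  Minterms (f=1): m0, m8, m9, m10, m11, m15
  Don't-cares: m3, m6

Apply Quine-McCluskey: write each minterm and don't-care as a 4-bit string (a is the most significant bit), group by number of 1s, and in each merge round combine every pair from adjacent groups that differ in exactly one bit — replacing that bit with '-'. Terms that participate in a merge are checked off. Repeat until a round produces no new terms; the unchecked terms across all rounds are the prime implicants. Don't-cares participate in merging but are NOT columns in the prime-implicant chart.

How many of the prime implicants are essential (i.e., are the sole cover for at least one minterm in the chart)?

3

size-2^0 implicants → 0000(✓)  0011(✓)  0110  1000(✓)  1001(✓)  1010(✓)  1011(✓)  1111(✓)
size-2^1 implicants → -000  -011  1-11  10-0(✓)  10-1(✓)  100-(✓)  101-(✓)
size-2^2 implicants → 10--
Unchecked terms (primes): -000, -011, 0110, 1-11, 10--
Minterm coverage:
  m0 ⊆ -000 [E]
  m8 ⊆ -000,10--
  m9 ⊆ 10-- [E]
  m10 ⊆ 10-- [E]
  m11 ⊆ -011,1-11,10--
  m15 ⊆ 1-11 [E]
E = {-000, 1-11, 10--}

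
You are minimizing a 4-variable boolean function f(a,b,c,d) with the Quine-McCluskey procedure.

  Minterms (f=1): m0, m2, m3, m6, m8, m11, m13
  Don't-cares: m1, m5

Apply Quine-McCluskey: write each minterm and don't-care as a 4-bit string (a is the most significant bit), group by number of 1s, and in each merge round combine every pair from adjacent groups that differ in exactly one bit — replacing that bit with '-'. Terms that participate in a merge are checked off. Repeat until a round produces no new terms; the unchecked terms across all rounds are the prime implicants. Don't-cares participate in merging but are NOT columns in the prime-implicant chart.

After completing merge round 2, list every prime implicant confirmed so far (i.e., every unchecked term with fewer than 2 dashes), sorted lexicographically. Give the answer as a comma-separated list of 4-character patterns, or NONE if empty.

size-2^0 implicants → 0000(✓)  0001(✓)  0010(✓)  0011(✓)  0101(✓)  0110(✓)  1000(✓)  1011(✓)  1101(✓)
size-2^1 implicants → -000  -011  -101  0-01  0-10  00-0(✓)  00-1(✓)  000-(✓)  001-(✓)
size-2^2 implicants → 00--
Unchecked terms (primes): -000, -011, -101, 0-01, 0-10, 00--

-000, -011, -101, 0-01, 0-10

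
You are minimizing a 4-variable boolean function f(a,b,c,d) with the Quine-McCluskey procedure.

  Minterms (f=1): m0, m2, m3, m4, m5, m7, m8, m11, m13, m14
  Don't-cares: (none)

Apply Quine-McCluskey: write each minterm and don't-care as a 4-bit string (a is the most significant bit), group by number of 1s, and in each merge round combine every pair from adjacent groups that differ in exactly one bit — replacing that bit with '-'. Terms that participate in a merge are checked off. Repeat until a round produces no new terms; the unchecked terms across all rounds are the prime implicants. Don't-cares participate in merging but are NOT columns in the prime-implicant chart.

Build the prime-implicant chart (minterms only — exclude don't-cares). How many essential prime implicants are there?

size-2^0 implicants → 0000(✓)  0010(✓)  0011(✓)  0100(✓)  0101(✓)  0111(✓)  1000(✓)  1011(✓)  1101(✓)  1110
size-2^1 implicants → -000  -011  -101  0-00  0-11  00-0  001-  01-1  010-
Unchecked terms (primes): -000, -011, -101, 0-00, 0-11, 00-0, 001-, 01-1, 010-, 1110
Minterm coverage:
  m0 ⊆ -000,0-00,00-0
  m2 ⊆ 00-0,001-
  m3 ⊆ -011,0-11,001-
  m4 ⊆ 0-00,010-
  m5 ⊆ -101,01-1,010-
  m7 ⊆ 0-11,01-1
  m8 ⊆ -000 [E]
  m11 ⊆ -011 [E]
  m13 ⊆ -101 [E]
  m14 ⊆ 1110 [E]
E = {-000, -011, -101, 1110}

4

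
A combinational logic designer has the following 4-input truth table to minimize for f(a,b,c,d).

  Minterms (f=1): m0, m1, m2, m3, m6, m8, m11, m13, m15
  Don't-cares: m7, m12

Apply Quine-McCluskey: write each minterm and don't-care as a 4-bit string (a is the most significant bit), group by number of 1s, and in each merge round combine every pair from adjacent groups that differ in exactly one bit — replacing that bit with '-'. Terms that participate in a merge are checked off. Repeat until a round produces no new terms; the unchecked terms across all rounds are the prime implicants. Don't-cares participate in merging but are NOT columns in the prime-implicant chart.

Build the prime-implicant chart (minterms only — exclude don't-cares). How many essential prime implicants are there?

Round 0: 0000✓ 0001✓ 0010✓ 0011✓ 0110✓ 0111✓ 1000✓ 1011✓ 1100✓ 1101✓ 1111✓
Round 1: -000 -011✓ -111✓ 0-10✓ 0-11✓ 00-0✓ 00-1✓ 000-✓ 001-✓ 011-✓ 1-00 1-11✓ 11-1 110-
Round 2: --11 0-1- 00--
PIs = {--11, -000, 0-1-, 00--, 1-00, 11-1, 110-}
Coverage chart:
  m0: -000,00--
  m1: 00-- ←essential
  m2: 0-1-,00--
  m3: --11,0-1-,00--
  m6: 0-1- ←essential
  m8: -000,1-00
  m11: --11 ←essential
  m13: 11-1,110-
  m15: --11,11-1
Essential: --11, 0-1-, 00--

3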